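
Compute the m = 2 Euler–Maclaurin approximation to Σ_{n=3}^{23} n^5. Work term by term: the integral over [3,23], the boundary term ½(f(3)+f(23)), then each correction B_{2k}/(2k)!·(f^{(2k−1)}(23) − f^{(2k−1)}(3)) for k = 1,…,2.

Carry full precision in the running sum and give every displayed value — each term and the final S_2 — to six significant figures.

S_2 ≈ 2.80073e+07

∫_3^23 x^5 dx evaluates to 2.46725e+07.
Boundary: ½(f(3) + f(23)) = ½(243.000 + 6.43634e+06) = 3.21829e+06.
So far: 2.78908e+07.
k=1: B_{2}/(2)! × [f^{(1)}(23) − f^{(1)}(3)] = 1/12 × (1.39920e+06 − 405.000) = 116567.
Partial sum through k=1: 2.80074e+07.
k=2: B_{4}/(4)! × [f^{(3)}(23) − f^{(3)}(3)] = −1/720 × (31740.0 − 540.000) = -43.3333.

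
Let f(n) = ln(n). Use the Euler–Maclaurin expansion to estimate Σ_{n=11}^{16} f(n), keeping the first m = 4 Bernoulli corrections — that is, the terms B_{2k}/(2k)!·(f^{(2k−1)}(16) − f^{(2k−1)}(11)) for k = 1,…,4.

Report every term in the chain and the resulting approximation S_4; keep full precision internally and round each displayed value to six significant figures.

S_4 ≈ 15.5674

∫_11^16 ln(x) dx evaluates to 12.9846.
Boundary: ½(f(11) + f(16)) = ½(2.39790 + 2.77259) = 2.58524.
So far: 15.5698.
Order-1 term: 1/12 · (0.0625000 − 0.0909091) = -0.00236742.
After k=1: 15.5674.
Order-2 term: −1/720 · (0.000488281 − 0.00150263) = 1.40882e-06.
After k=2: 15.5674.
Order-3 term: 1/30240 · (2.28882e-05 − 0.000149021) = -4.17106e-09.
After k=3: 15.5674.
Order-4 term: −1/1209600 · (2.68221e-06 − 3.69474e-05) = 2.83277e-11.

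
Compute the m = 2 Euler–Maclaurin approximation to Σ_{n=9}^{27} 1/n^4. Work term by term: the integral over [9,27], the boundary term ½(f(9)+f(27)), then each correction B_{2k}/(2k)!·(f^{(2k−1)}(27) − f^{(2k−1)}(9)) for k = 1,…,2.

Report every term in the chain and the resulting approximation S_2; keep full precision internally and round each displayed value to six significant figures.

S_2 ≈ 0.000523048

Integral: ∫_9^27 1/x^4 dx = 0.000440312.
Boundary: ½(f(9) + f(27)) = ½(0.000152416 + 1.88168e-06) = 7.71487e-05.
Integral + boundary = 0.000517461.
Correction k=1: B_{2}/2! · (f^{(1)}(27) − f^{(1)}(9)) = 1/12 · (-2.78767e-07 − (-6.77404e-05)) = 5.62180e-06.
After k=1: 0.000523083.
Correction k=2: B_{4}/4! · (f^{(3)}(27) − f^{(3)}(9)) = −1/720 · (-1.14719e-08 − (-2.50890e-05)) = -3.48299e-08.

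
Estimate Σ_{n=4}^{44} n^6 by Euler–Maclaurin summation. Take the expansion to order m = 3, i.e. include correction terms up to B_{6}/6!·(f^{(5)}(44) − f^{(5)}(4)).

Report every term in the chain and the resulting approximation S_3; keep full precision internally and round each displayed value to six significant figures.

S_3 ≈ 4.93217e+10

Integral: ∫_4^44 x^6 dx = 4.56111e+10.
½[f(4) + f(44)] = ½[4096.00 + 7.25631e+09] = 3.62816e+09.
Running total after boundary: 4.92393e+10.
k=1: B_{2}/(2)! × [f^{(1)}(44) − f^{(1)}(4)] = 1/12 × (9.89497e+08 − 6144.00) = 8.24576e+07.
Partial sum through k=1: 4.93217e+10.
k=2: B_{4}/(4)! × [f^{(3)}(44) − f^{(3)}(4)] = −1/720 × (1.02221e+07 − 7680.00) = -14186.7.
Partial sum through k=2: 4.93217e+10.
k=3: B_{6}/(6)! × [f^{(5)}(44) − f^{(5)}(4)] = 1/30240 × (31680.0 − 2880.00) = 0.952381.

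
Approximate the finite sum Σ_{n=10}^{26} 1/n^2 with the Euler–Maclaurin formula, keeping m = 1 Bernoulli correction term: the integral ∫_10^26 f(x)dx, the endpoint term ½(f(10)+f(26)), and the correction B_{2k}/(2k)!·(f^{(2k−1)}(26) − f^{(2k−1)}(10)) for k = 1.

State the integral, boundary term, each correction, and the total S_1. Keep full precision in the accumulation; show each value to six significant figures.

∫_10^26 1/x^2 dx evaluates to 0.0615385.
Boundary: ½(f(10) + f(26)) = ½(0.0100000 + 0.00147929) = 0.00573964.
So far: 0.0672781.
k=1: B_{2}/(2)! × [f^{(1)}(26) − f^{(1)}(10)] = 1/12 × (-0.000113792 − (-0.00200000)) = 0.000157184.

S_1 ≈ 0.0674353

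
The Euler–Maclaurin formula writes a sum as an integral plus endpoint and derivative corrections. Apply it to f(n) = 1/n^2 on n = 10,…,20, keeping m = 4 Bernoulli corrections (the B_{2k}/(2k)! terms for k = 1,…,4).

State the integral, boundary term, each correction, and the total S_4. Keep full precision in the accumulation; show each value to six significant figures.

Integral: ∫_10^20 1/x^2 dx = 0.0500000.
Boundary: ½(f(10) + f(20)) = ½(0.0100000 + 0.00250000) = 0.00625000.
So far: 0.0562500.
k=1: B_{2}/(2)! × [f^{(1)}(20) − f^{(1)}(10)] = 1/12 × (-0.000250000 − (-0.00200000)) = 0.000145833.
Partial sum through k=1: 0.0563958.
k=2: B_{4}/(4)! × [f^{(3)}(20) − f^{(3)}(10)] = −1/720 × (-7.50000e-06 − (-0.000240000)) = -3.22917e-07.
Partial sum through k=2: 0.0563955.
k=3: B_{6}/(6)! × [f^{(5)}(20) − f^{(5)}(10)] = 1/30240 × (-5.62500e-07 − (-7.20000e-05)) = 2.36235e-09.
Partial sum through k=3: 0.0563955.
k=4: B_{8}/(8)! × [f^{(7)}(20) − f^{(7)}(10)] = −1/1209600 × (-7.87500e-08 − (-4.03200e-05)) = -3.32682e-11.

S_4 ≈ 0.0563955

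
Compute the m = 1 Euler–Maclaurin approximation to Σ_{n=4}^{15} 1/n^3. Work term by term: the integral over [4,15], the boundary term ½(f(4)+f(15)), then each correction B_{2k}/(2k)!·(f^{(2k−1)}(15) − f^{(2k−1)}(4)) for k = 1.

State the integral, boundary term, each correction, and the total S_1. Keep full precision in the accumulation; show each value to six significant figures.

S_1 ≈ 0.0379601

The integral term ∫_4^15 1/x^3 dx = 0.0290278.
½[f(4) + f(15)] = ½[0.0156250 + 0.000296296] = 0.00796065.
Running total after boundary: 0.0369884.
Correction k=1: B_{2}/2! · (f^{(1)}(15) − f^{(1)}(4)) = 1/12 · (-5.92593e-05 − (-0.0117188)) = 0.000971624.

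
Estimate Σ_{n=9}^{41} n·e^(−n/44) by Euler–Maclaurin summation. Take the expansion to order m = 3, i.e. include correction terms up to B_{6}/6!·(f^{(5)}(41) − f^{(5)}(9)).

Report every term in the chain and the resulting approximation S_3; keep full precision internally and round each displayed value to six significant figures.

Integral: ∫_9^41 x·e^(−x/44) dx = 427.671.
½[f(9) + f(41)] = ½[7.33516 + 16.1473] = 11.7412.
So far: 439.412.
k=1: B_{2}/(2)! × [f^{(1)}(41) − f^{(1)}(9)] = 1/12 × (0.0268525 − 0.648310) = -0.0517881.
After k=1: 439.360.
k=2: B_{4}/(4)! × [f^{(3)}(41) − f^{(3)}(9)] = −1/720 × (0.000420727 − 0.00117683) = 1.05015e-06.
After k=2: 439.360.
k=3: B_{6}/(6)! × [f^{(5)}(41) − f^{(5)}(9)] = 1/30240 × (4.27471e-07 − 1.04276e-06) = -2.03470e-11.

S_3 ≈ 439.360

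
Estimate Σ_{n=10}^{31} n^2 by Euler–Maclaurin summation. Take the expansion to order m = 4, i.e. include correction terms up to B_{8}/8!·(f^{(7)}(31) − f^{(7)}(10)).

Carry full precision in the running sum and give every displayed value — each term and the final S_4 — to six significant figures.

Integral: ∫_10^31 x^2 dx = 9597.00.
Boundary: ½(f(10) + f(31)) = ½(100.000 + 961.000) = 530.500.
So far: 10127.5.
Correction k=1: B_{2}/2! · (f^{(1)}(31) − f^{(1)}(10)) = 1/12 · (62.0000 − 20.0000) = 3.50000.
After k=1: 10131.0.
Correction k=2: B_{4}/4! · (f^{(3)}(31) − f^{(3)}(10)) = −1/720 · (0.00000 − 0.00000) = 0.00000.
After k=2: 10131.0.
Correction k=3: B_{6}/6! · (f^{(5)}(31) − f^{(5)}(10)) = 1/30240 · (0.00000 − 0.00000) = 0.00000.
After k=3: 10131.0.
Correction k=4: B_{8}/8! · (f^{(7)}(31) − f^{(7)}(10)) = −1/1209600 · (0.00000 − 0.00000) = 0.00000.

S_4 ≈ 10131.0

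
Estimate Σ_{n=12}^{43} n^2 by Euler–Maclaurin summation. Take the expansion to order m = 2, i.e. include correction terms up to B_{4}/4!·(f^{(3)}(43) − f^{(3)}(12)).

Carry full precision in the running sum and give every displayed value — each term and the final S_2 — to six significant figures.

Integral: ∫_12^43 x^2 dx = 25926.3.
½[f(12) + f(43)] = ½[144.000 + 1849.00] = 996.500.
Integral + boundary = 26922.8.
k=1: B_{2}/(2)! × [f^{(1)}(43) − f^{(1)}(12)] = 1/12 × (86.0000 − 24.0000) = 5.16667.
After k=1: 26928.0.
k=2: B_{4}/(4)! × [f^{(3)}(43) − f^{(3)}(12)] = −1/720 × (0.00000 − 0.00000) = 0.00000.

S_2 ≈ 26928.0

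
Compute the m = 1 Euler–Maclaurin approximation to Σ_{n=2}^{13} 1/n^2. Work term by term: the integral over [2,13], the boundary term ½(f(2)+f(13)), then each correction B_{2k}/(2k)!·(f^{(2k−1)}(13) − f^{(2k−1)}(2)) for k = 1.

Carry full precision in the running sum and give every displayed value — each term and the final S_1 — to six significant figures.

S_1 ≈ 0.571793

Integral: ∫_2^13 1/x^2 dx = 0.423077.
Boundary: ½(f(2) + f(13)) = ½(0.250000 + 0.00591716) = 0.127959.
So far: 0.551036.
k=1: B_{2}/(2)! × [f^{(1)}(13) − f^{(1)}(2)] = 1/12 × (-0.000910332 − (-0.250000)) = 0.0207575.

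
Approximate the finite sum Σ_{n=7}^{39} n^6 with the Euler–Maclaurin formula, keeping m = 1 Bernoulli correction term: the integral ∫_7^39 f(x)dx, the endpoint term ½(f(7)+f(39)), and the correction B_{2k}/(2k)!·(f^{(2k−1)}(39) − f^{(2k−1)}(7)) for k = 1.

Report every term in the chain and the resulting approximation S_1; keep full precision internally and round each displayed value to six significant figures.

S_1 ≈ 2.14088e+10

The integral term ∫_7^39 x^6 dx = 1.96043e+10.
Boundary: ½(f(7) + f(39)) = ½(117649 + 3.51874e+09) = 1.75943e+09.
Running total after boundary: 2.13637e+10.
Order-1 term: 1/12 · (5.41345e+08 − 100842) = 4.51037e+07.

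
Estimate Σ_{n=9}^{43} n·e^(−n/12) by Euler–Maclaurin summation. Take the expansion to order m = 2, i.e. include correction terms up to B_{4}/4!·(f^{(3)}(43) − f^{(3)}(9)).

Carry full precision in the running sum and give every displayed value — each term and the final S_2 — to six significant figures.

The integral term ∫_9^43 x·e^(−x/12) dx = 100.700.
½[f(9) + f(43)] = ½[4.25130 + 1.19467] = 2.72298.
Integral + boundary = 103.423.
k=1: B_{2}/(2)! × [f^{(1)}(43) − f^{(1)}(9)] = 1/12 × (-0.0717726 − 0.118092) = -0.0158220.
Partial sum through k=1: 103.407.
k=2: B_{4}/(4)! × [f^{(3)}(43) − f^{(3)}(9)] = −1/720 × (-0.000112547 − 0.00738073) = 1.04073e-05.

S_2 ≈ 103.407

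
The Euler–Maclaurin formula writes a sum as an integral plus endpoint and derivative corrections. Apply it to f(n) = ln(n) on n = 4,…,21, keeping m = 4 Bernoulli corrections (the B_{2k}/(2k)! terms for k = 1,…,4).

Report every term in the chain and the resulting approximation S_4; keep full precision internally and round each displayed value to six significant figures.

∫_4^21 ln(x) dx evaluates to 41.3898.
½[f(4) + f(21)] = ½[1.38629 + 3.04452] = 2.21541.
So far: 43.6052.
k=1: B_{2}/(2)! × [f^{(1)}(21) − f^{(1)}(4)] = 1/12 × (0.0476190 − 0.250000) = -0.0168651.
Partial sum through k=1: 43.5883.
k=2: B_{4}/(4)! × [f^{(3)}(21) − f^{(3)}(4)] = −1/720 × (0.000215959 − 0.0312500) = 4.31028e-05.
Partial sum through k=2: 43.5884.
k=3: B_{6}/(6)! × [f^{(5)}(21) − f^{(5)}(4)] = 1/30240 × (5.87645e-06 − 0.0234375) = -7.74855e-07.
Partial sum through k=3: 43.5884.
k=4: B_{8}/(8)! × [f^{(7)}(21) − f^{(7)}(4)] = −1/1209600 × (3.99758e-07 − 0.0439453) = 3.63301e-08.

S_4 ≈ 43.5884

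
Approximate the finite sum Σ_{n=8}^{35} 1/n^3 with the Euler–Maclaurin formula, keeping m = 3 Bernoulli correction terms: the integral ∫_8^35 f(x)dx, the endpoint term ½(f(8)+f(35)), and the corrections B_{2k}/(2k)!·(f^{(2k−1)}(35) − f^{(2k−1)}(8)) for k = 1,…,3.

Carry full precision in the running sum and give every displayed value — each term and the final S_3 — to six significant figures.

The integral term ∫_8^35 1/x^3 dx = 0.00740434.
Boundary: ½(f(8) + f(35)) = ½(0.00195312 + 2.33236e-05) = 0.000988224.
Integral + boundary = 0.00839256.
k=1: B_{2}/(2)! × [f^{(1)}(35) − f^{(1)}(8)] = 1/12 × (-1.99917e-06 − (-0.000732422)) = 6.08686e-05.
Partial sum through k=1: 0.00845343.
k=2: B_{4}/(4)! × [f^{(3)}(35) − f^{(3)}(8)] = −1/720 × (-3.26395e-08 − (-0.000228882)) = -3.17846e-07.
Partial sum through k=2: 0.00845311.
k=3: B_{6}/(6)! × [f^{(5)}(35) − f^{(5)}(8)] = 1/30240 × (-1.11907e-09 − (-0.000150204)) = 4.96702e-09.

S_3 ≈ 0.00845312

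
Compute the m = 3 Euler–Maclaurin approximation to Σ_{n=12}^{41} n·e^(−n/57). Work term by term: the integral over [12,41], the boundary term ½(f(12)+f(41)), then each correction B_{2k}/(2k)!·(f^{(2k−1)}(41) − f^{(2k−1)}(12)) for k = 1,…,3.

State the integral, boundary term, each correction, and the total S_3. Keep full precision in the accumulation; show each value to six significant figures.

S_3 ≈ 480.248

The integral term ∫_12^41 x·e^(−x/57) dx = 465.444.
Endpoint term: (f(12) + f(41))/2 = (9.72189 + 19.9709)/2 = 14.8464.
So far: 480.290.
k=1: B_{2}/(2)! × [f^{(1)}(41) − f^{(1)}(12)] = 1/12 × (0.136728 − 0.639598) = -0.0419058.
After k=1: 480.248.
k=2: B_{4}/(4)! × [f^{(3)}(41) − f^{(3)}(12)] = −1/720 × (0.000341926 − 0.000695572) = 4.91176e-07.
After k=2: 480.248.
k=3: B_{6}/(6)! × [f^{(5)}(41) − f^{(5)}(12)] = 1/30240 × (1.97528e-07 − 3.67585e-07) = -5.62359e-12.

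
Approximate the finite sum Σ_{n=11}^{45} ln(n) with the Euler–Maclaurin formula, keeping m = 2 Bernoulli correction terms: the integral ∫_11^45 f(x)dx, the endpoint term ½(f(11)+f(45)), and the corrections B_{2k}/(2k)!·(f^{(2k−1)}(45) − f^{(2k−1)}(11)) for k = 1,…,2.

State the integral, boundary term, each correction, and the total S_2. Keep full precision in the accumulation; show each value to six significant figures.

The integral term ∫_11^45 ln(x) dx = 110.923.
Boundary: ½(f(11) + f(45)) = ½(2.39790 + 3.80666) = 3.10228.
So far: 114.025.
Order-1 term: 1/12 · (0.0222222 − 0.0909091) = -0.00572391.
After k=1: 114.020.
Order-2 term: −1/720 · (2.19479e-05 − 0.00150263) = 2.05650e-06.

S_2 ≈ 114.020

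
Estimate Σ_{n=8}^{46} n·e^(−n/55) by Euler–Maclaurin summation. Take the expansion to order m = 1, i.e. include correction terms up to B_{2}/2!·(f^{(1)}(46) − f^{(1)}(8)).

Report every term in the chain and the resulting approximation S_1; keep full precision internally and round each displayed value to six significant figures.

S_1 ≈ 602.420

∫_8^46 x·e^(−x/55) dx evaluates to 589.052.
Endpoint term: (f(8) + f(46))/2 = (6.91703 + 19.9310)/2 = 13.4240.
Running total after boundary: 602.476.
Correction k=1: B_{2}/2! · (f^{(1)}(46) − f^{(1)}(8)) = 1/12 · (0.0709009 − 0.738865) = -0.0556637.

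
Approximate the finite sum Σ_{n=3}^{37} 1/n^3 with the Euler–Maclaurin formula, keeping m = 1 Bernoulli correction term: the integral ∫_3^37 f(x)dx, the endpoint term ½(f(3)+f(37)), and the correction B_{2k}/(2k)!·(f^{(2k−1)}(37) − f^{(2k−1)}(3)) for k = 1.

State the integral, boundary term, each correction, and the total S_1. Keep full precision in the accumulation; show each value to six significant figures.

Integral: ∫_3^37 1/x^3 dx = 0.0551903.
Boundary: ½(f(3) + f(37)) = ½(0.0370370 + 1.97422e-05) = 0.0185284.
So far: 0.0737187.
k=1: B_{2}/(2)! × [f^{(1)}(37) − f^{(1)}(3)] = 1/12 × (-1.60072e-06 − (-0.0370370)) = 0.00308629.

S_1 ≈ 0.0768050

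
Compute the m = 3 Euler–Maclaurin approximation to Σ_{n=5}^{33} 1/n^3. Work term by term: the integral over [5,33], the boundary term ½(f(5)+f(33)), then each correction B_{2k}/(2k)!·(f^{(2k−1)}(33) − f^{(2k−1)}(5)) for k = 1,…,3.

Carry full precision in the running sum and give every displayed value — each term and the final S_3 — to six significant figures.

The integral term ∫_5^33 1/x^3 dx = 0.0195409.
Boundary: ½(f(5) + f(33)) = ½(0.00800000 + 2.78265e-05) = 0.00401391.
So far: 0.0235548.
Correction k=1: B_{2}/2! · (f^{(1)}(33) − f^{(1)}(5)) = 1/12 · (-2.52968e-06 − (-0.00480000)) = 0.000399789.
After k=1: 0.0239546.
Correction k=2: B_{4}/4! · (f^{(3)}(33) − f^{(3)}(5)) = −1/720 · (-4.64588e-08 − (-0.00384000)) = -5.33327e-06.
After k=2: 0.0239492.
Correction k=3: B_{6}/6! · (f^{(5)}(33) − f^{(5)}(5)) = 1/30240 · (-1.79180e-09 − (-0.00645120)) = 2.13333e-07.

S_3 ≈ 0.0239494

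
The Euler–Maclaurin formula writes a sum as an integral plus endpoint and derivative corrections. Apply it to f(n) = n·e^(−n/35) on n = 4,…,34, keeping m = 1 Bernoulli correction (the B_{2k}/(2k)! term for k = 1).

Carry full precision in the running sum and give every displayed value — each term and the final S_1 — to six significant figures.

S_1 ≈ 311.560

Integral: ∫_4^34 x·e^(−x/35) dx = 303.406.
Endpoint term: (f(4) + f(34))/2 = (3.56801 + 12.8704)/2 = 8.21922.
So far: 311.625.
k=1: B_{2}/(2)! × [f^{(1)}(34) − f^{(1)}(4)] = 1/12 × (0.0108155 − 0.790060) = -0.0649370.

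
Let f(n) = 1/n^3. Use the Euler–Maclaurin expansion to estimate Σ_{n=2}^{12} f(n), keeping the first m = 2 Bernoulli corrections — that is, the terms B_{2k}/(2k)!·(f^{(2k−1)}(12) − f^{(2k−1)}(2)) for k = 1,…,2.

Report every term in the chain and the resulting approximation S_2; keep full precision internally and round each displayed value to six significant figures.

S_2 ≈ 0.198628

The integral term ∫_2^12 1/x^3 dx = 0.121528.
Boundary: ½(f(2) + f(12)) = ½(0.125000 + 0.000578704) = 0.0627894.
So far: 0.184317.
k=1: B_{2}/(2)! × [f^{(1)}(12) − f^{(1)}(2)] = 1/12 × (-0.000144676 − (-0.187500)) = 0.0156129.
Partial sum through k=1: 0.199930.
k=2: B_{4}/(4)! × [f^{(3)}(12) − f^{(3)}(2)] = −1/720 × (-2.00939e-05 − (-0.937500)) = -0.00130206.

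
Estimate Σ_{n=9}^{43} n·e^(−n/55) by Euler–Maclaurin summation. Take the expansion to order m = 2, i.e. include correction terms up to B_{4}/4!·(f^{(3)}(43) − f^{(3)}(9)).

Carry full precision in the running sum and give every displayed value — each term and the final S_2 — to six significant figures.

The integral term ∫_9^43 x·e^(−x/55) dx = 522.338.
Boundary: ½(f(9) + f(43)) = ½(7.64146 + 19.6757) = 13.6586.
Integral + boundary = 535.997.
Order-1 term: 1/12 · (0.0998342 − 0.710115) = -0.0508567.
Running total after k=1: 535.946.
Order-2 term: −1/720 · (0.000335531 − 0.000796105) = 6.39686e-07.

S_2 ≈ 535.946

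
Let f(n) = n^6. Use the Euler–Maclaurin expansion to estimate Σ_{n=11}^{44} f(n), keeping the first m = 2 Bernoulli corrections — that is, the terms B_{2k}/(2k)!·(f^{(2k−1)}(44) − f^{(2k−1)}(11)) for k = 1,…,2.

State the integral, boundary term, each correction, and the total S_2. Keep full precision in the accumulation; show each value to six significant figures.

The integral term ∫_11^44 x^6 dx = 4.56083e+10.
Endpoint term: (f(11) + f(44))/2 = (1.77156e+06 + 7.25631e+09)/2 = 3.62904e+09.
Running total after boundary: 4.92374e+10.
Correction k=1: B_{2}/2! · (f^{(1)}(44) − f^{(1)}(11)) = 1/12 · (9.89497e+08 − 966306) = 8.23776e+07.
After k=1: 4.93198e+10.
Correction k=2: B_{4}/4! · (f^{(3)}(44) − f^{(3)}(11)) = −1/720 · (1.02221e+07 − 159720) = -13975.5.

S_2 ≈ 4.93197e+10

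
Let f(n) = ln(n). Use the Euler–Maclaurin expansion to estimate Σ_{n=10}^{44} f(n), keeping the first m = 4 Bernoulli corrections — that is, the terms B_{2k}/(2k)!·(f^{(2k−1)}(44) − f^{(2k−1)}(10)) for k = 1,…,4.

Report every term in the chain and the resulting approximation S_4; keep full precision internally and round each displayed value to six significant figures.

S_4 ≈ 112.515

∫_10^44 ln(x) dx evaluates to 109.478.
Endpoint term: (f(10) + f(44))/2 = (2.30259 + 3.78419)/2 = 3.04339.
Integral + boundary = 112.522.
k=1: B_{2}/(2)! × [f^{(1)}(44) − f^{(1)}(10)] = 1/12 × (0.0227273 − 0.100000) = -0.00643939.
Partial sum through k=1: 112.515.
k=2: B_{4}/(4)! × [f^{(3)}(44) − f^{(3)}(10)] = −1/720 × (2.34786e-05 − 0.00200000) = 2.74517e-06.
Partial sum through k=2: 112.515.
k=3: B_{6}/(6)! × [f^{(5)}(44) − f^{(5)}(10)] = 1/30240 × (1.45528e-07 − 0.000240000) = -7.93170e-09.
Partial sum through k=3: 112.515.
k=4: B_{8}/(8)! × [f^{(7)}(44) − f^{(7)}(10)] = −1/1209600 × (2.25509e-09 − 7.20000e-05) = 5.95219e-11.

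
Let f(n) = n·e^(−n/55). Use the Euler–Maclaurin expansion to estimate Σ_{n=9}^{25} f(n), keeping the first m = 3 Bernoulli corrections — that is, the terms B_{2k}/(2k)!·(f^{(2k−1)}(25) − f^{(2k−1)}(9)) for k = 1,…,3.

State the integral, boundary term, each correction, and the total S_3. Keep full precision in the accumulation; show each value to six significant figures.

The integral term ∫_9^25 x·e^(−x/55) dx = 195.818.
Boundary: ½(f(9) + f(25)) = ½(7.64146 + 15.8684) = 11.7549.
So far: 207.573.
Correction k=1: B_{2}/2! · (f^{(1)}(25) − f^{(1)}(9)) = 1/12 · (0.346220 − 0.710115) = -0.0303246.
Partial sum through k=1: 207.543.
Correction k=2: B_{4}/4! · (f^{(3)}(25) − f^{(3)}(9)) = −1/720 · (0.000534113 − 0.000796105) = 3.63877e-07.
Partial sum through k=2: 207.543.
Correction k=3: B_{6}/6! · (f^{(5)}(25) − f^{(5)}(9)) = 1/30240 · (3.15297e-07 − 4.48747e-07) = -4.41303e-12.

S_3 ≈ 207.543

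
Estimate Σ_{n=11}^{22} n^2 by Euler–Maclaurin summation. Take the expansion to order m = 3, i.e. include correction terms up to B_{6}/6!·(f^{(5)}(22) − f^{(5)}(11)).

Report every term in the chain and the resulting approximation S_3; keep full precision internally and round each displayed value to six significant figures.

S_3 ≈ 3410.00

The integral term ∫_11^22 x^2 dx = 3105.67.
Boundary: ½(f(11) + f(22)) = ½(121.000 + 484.000) = 302.500.
Running total after boundary: 3408.17.
k=1: B_{2}/(2)! × [f^{(1)}(22) − f^{(1)}(11)] = 1/12 × (44.0000 − 22.0000) = 1.83333.
After k=1: 3410.00.
k=2: B_{4}/(4)! × [f^{(3)}(22) − f^{(3)}(11)] = −1/720 × (0.00000 − 0.00000) = 0.00000.
After k=2: 3410.00.
k=3: B_{6}/(6)! × [f^{(5)}(22) − f^{(5)}(11)] = 1/30240 × (0.00000 − 0.00000) = 0.00000.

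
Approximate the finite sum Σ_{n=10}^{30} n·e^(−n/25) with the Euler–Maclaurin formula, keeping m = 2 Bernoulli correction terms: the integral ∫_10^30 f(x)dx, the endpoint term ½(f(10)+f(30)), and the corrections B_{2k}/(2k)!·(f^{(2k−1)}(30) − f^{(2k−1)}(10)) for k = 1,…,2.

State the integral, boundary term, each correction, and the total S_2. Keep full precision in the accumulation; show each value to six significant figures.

∫_10^30 x·e^(−x/25) dx evaluates to 172.388.
Endpoint term: (f(10) + f(30))/2 = (6.70320 + 9.03583)/2 = 7.86951.
Running total after boundary: 180.258.
k=1: B_{2}/(2)! × [f^{(1)}(30) − f^{(1)}(10)] = 1/12 × (-0.0602388 − 0.402192) = -0.0385359.
After k=1: 180.219.
k=2: B_{4}/(4)! × [f^{(3)}(30) − f^{(3)}(10)] = −1/720 × (0.000867439 − 0.00278853) = 2.66818e-06.

S_2 ≈ 180.219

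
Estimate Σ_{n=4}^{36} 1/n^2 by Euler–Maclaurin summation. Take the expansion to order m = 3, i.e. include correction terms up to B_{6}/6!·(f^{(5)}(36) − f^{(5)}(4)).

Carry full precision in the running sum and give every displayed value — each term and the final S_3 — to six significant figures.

Integral: ∫_4^36 1/x^2 dx = 0.222222.
Boundary: ½(f(4) + f(36)) = ½(0.0625000 + 0.000771605) = 0.0316358.
Running total after boundary: 0.253858.
Order-1 term: 1/12 · (-4.28669e-05 − (-0.0312500)) = 0.00260059.
After k=1: 0.256459.
Order-2 term: −1/720 · (-3.96916e-07 − (-0.0234375)) = -3.25515e-05.
After k=2: 0.256426.
Order-3 term: 1/30240 · (-9.18787e-09 − (-0.0439453)) = 1.45322e-06.

S_3 ≈ 0.256428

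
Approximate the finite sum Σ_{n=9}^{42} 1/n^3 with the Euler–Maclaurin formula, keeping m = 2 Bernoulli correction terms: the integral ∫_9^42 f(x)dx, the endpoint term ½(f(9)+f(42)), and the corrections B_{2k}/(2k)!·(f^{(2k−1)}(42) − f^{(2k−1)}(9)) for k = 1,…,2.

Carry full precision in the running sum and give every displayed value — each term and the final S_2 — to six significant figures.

S_2 ≈ 0.00661988

Integral: ∫_9^42 1/x^3 dx = 0.00588939.
½[f(9) + f(42)] = ½[0.00137174 + 1.34975e-05] = 0.000692620.
Running total after boundary: 0.00658201.
k=1: B_{2}/(2)! × [f^{(1)}(42) − f^{(1)}(9)] = 1/12 × (-9.64104e-07 − (-0.000457247)) = 3.80236e-05.
Partial sum through k=1: 0.00662004.
k=2: B_{4}/(4)! × [f^{(3)}(42) − f^{(3)}(9)] = −1/720 × (-1.09309e-08 − (-0.000112901)) = -1.56791e-07.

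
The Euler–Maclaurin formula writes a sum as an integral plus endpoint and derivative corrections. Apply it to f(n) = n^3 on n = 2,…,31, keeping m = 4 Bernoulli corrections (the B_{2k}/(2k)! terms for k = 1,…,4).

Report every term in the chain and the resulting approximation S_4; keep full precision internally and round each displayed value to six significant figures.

Integral: ∫_2^31 x^3 dx = 230876.
Endpoint term: (f(2) + f(31))/2 = (8.00000 + 29791.0)/2 = 14899.5.
Running total after boundary: 245776.
Correction k=1: B_{2}/2! · (f^{(1)}(31) − f^{(1)}(2)) = 1/12 · (2883.00 − 12.0000) = 239.250.
Running total after k=1: 246015.
Correction k=2: B_{4}/4! · (f^{(3)}(31) − f^{(3)}(2)) = −1/720 · (6.00000 − 6.00000) = 0.00000.
Running total after k=2: 246015.
Correction k=3: B_{6}/6! · (f^{(5)}(31) − f^{(5)}(2)) = 1/30240 · (0.00000 − 0.00000) = 0.00000.
Running total after k=3: 246015.
Correction k=4: B_{8}/8! · (f^{(7)}(31) − f^{(7)}(2)) = −1/1209600 · (0.00000 − 0.00000) = 0.00000.

S_4 ≈ 246015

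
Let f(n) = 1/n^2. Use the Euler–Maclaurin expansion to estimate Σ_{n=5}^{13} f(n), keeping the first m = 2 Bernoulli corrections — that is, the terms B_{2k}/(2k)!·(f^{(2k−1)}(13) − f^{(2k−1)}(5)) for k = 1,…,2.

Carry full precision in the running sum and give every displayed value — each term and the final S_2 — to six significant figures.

S_2 ≈ 0.147282

∫_5^13 1/x^2 dx evaluates to 0.123077.
Boundary: ½(f(5) + f(13)) = ½(0.0400000 + 0.00591716) = 0.0229586.
Integral + boundary = 0.146036.
Order-1 term: 1/12 · (-0.000910332 − (-0.0160000)) = 0.00125747.
Partial sum through k=1: 0.147293.
Order-2 term: −1/720 · (-6.46390e-05 − (-0.00768000)) = -1.05769e-05.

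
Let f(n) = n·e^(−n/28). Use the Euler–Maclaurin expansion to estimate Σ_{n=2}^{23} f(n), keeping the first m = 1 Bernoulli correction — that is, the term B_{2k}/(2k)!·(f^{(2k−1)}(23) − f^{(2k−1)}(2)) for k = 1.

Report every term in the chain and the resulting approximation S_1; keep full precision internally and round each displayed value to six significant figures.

The integral term ∫_2^23 x·e^(−x/28) dx = 154.054.
Boundary: ½(f(2) + f(23)) = ½(1.86213 + 10.1155) = 5.98880.
So far: 160.043.
k=1: B_{2}/(2)! × [f^{(1)}(23) − f^{(1)}(2)] = 1/12 × (0.0785362 − 0.864558) = -0.0655018.

S_1 ≈ 159.977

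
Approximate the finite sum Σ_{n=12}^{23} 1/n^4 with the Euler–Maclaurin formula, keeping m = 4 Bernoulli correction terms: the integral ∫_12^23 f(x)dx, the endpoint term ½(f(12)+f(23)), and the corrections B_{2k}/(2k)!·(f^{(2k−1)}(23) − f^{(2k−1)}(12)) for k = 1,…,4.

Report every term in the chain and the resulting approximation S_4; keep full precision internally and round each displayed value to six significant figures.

The integral term ∫_12^23 1/x^4 dx = 0.000165505.
½[f(12) + f(23)] = ½[4.82253e-05 + 3.57346e-06] = 2.58994e-05.
Integral + boundary = 0.000191404.
Order-1 term: 1/12 · (-6.21471e-07 − (-1.60751e-05)) = 1.28780e-06.
Running total after k=1: 0.000192692.
Order-2 term: −1/720 · (-3.52441e-08 − (-3.34898e-06)) = -4.60241e-09.
Running total after k=2: 0.000192687.
Order-3 term: 1/30240 · (-3.73094e-09 − (-1.30238e-06)) = 4.29448e-11.
Running total after k=3: 0.000192687.
Order-4 term: −1/1209600 · (-6.34754e-10 − (-8.13988e-07)) = -6.72415e-13.

S_4 ≈ 0.000192687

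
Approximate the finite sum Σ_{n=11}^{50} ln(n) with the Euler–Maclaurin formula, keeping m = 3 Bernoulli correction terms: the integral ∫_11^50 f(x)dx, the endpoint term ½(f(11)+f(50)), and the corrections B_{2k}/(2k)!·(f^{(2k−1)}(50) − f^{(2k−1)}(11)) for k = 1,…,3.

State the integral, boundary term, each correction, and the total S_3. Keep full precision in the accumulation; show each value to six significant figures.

S_3 ≈ 133.373

∫_11^50 ln(x) dx evaluates to 130.224.
Boundary: ½(f(11) + f(50)) = ½(2.39790 + 3.91202) = 3.15496.
Running total after boundary: 133.379.
Order-1 term: 1/12 · (0.0200000 − 0.0909091) = -0.00590909.
After k=1: 133.373.
Order-2 term: −1/720 · (1.60000e-05 − 0.00150263) = 2.06476e-06.
After k=2: 133.373.
Order-3 term: 1/30240 · (7.68000e-08 − 0.000149021) = -4.92541e-09.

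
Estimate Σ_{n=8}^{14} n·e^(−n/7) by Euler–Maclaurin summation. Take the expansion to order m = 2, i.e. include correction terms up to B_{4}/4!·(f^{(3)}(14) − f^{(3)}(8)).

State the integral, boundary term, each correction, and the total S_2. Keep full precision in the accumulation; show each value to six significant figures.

S_2 ≈ 15.8064

The integral term ∫_8^14 x·e^(−x/7) dx = 13.5909.
Boundary: ½(f(8) + f(14)) = ½(2.55125 + 1.89469) = 2.22297.
So far: 15.8139.
Correction k=1: B_{2}/2! · (f^{(1)}(14) − f^{(1)}(8)) = 1/12 · (-0.135335 − (-0.0455581)) = -0.00748143.
After k=1: 15.8064.
Correction k=2: B_{4}/4! · (f^{(3)}(14) − f^{(3)}(8)) = −1/720 · (0.00276194 − 0.0120868) = 1.29512e-05.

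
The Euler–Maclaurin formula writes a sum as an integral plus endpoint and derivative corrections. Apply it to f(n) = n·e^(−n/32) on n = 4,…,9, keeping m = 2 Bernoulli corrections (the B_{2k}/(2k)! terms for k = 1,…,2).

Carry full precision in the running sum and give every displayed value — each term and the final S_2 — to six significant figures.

S_2 ≈ 31.4295

Integral: ∫_4^9 x·e^(−x/32) dx = 26.2869.
Endpoint term: (f(4) + f(9))/2 = (3.52999 + 6.79356)/2 = 5.16177.
Running total after boundary: 31.4486.
Correction k=1: B_{2}/2! · (f^{(1)}(9) − f^{(1)}(4)) = 1/12 · (0.542541 − 0.772185) = -0.0191370.
After k=1: 31.4295.
Correction k=2: B_{4}/4! · (f^{(3)}(9) − f^{(3)}(4)) = −1/720 · (0.00200412 − 0.00247771) = 6.57767e-07.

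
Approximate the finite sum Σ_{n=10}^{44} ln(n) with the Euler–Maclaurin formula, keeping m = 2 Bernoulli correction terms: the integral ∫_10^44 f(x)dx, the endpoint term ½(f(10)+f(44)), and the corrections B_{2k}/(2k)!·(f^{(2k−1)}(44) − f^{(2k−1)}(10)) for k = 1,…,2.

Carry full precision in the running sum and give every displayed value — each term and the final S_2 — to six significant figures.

Integral: ∫_10^44 ln(x) dx = 109.478.
Boundary: ½(f(10) + f(44)) = ½(2.30259 + 3.78419) = 3.04339.
So far: 112.522.
k=1: B_{2}/(2)! × [f^{(1)}(44) − f^{(1)}(10)] = 1/12 × (0.0227273 − 0.100000) = -0.00643939.
After k=1: 112.515.
k=2: B_{4}/(4)! × [f^{(3)}(44) − f^{(3)}(10)] = −1/720 × (2.34786e-05 − 0.00200000) = 2.74517e-06.

S_2 ≈ 112.515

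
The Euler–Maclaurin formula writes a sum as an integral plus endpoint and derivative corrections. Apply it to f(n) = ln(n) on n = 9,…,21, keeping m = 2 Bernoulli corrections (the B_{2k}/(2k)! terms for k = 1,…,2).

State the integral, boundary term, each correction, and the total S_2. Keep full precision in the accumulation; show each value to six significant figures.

S_2 ≈ 34.7755

The integral term ∫_9^21 ln(x) dx = 32.1599.
Endpoint term: (f(9) + f(21))/2 = (2.19722 + 3.04452)/2 = 2.62087.
So far: 34.7808.
k=1: B_{2}/(2)! × [f^{(1)}(21) − f^{(1)}(9)] = 1/12 × (0.0476190 − 0.111111) = -0.00529101.
Partial sum through k=1: 34.7755.
k=2: B_{4}/(4)! × [f^{(3)}(21) − f^{(3)}(9)] = −1/720 × (0.000215959 − 0.00274348) = 3.51045e-06.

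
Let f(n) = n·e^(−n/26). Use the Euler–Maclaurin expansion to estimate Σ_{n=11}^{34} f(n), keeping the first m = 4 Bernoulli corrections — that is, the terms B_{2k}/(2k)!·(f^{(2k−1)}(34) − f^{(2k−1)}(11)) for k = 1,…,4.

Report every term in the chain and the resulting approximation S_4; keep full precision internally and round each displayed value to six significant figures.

Integral: ∫_11^34 x·e^(−x/26) dx = 208.245.
½[f(11) + f(34)] = ½[7.20531 + 9.19508] = 8.20019.
Integral + boundary = 216.446.
Order-1 term: 1/12 · (-0.0832134 − 0.377901) = -0.0384262.
Partial sum through k=1: 216.407.
Order-2 term: −1/720 · (0.000677032 − 0.00249698) = 2.52770e-06.
Partial sum through k=2: 216.407.
Order-3 term: 1/30240 · (2.18515e-06 − 6.56055e-06) = -1.44689e-10.
Partial sum through k=3: 216.407.
Order-4 term: −1/1209600 · (4.98339e-09 − 1.39458e-08) = 7.40938e-15.

S_4 ≈ 216.407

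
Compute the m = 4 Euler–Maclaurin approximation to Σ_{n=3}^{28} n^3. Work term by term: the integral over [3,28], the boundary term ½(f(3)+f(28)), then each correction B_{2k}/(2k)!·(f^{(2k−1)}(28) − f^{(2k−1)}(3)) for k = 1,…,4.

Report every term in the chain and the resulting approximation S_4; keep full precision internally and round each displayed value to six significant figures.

The integral term ∫_3^28 x^3 dx = 153644.
Endpoint term: (f(3) + f(28))/2 = (27.0000 + 21952.0)/2 = 10989.5.
Integral + boundary = 164633.
k=1: B_{2}/(2)! × [f^{(1)}(28) − f^{(1)}(3)] = 1/12 × (2352.00 − 27.0000) = 193.750.
After k=1: 164827.
k=2: B_{4}/(4)! × [f^{(3)}(28) − f^{(3)}(3)] = −1/720 × (6.00000 − 6.00000) = 0.00000.
After k=2: 164827.
k=3: B_{6}/(6)! × [f^{(5)}(28) − f^{(5)}(3)] = 1/30240 × (0.00000 − 0.00000) = 0.00000.
After k=3: 164827.
k=4: B_{8}/(8)! × [f^{(7)}(28) − f^{(7)}(3)] = −1/1209600 × (0.00000 − 0.00000) = 0.00000.

S_4 ≈ 164827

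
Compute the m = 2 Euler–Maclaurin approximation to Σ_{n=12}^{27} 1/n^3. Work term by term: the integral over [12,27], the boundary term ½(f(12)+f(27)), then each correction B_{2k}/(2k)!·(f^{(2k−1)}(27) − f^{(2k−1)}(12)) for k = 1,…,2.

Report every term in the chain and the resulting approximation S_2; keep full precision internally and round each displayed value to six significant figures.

The integral term ∫_12^27 1/x^3 dx = 0.00278635.
Endpoint term: (f(12) + f(27))/2 = (0.000578704 + 5.08053e-05)/2 = 0.000314754.
Integral + boundary = 0.00310111.
Order-1 term: 1/12 · (-5.64503e-06 − (-0.000144676)) = 1.15859e-05.
Partial sum through k=1: 0.00311269.
Order-2 term: −1/720 · (-1.54870e-07 − (-2.00939e-05)) = -2.76931e-08.

S_2 ≈ 0.00311266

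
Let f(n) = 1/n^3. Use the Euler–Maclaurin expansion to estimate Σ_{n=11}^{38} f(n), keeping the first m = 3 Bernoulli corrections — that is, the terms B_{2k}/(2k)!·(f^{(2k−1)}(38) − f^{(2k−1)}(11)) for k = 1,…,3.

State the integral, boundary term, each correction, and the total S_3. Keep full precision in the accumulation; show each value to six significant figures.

S_3 ≈ 0.00418765

Integral: ∫_11^38 1/x^3 dx = 0.00378597.
½[f(11) + f(38)] = ½[0.000751315 + 1.82242e-05] = 0.000384770.
So far: 0.00417074.
Order-1 term: 1/12 · (-1.43876e-06 − (-0.000204904)) = 1.69554e-05.
Running total after k=1: 0.00418770.
Order-2 term: −1/720 · (-1.99274e-08 − (-3.38684e-05)) = -4.70118e-08.
Running total after k=2: 0.00418765.
Order-3 term: 1/30240 · (-5.79605e-10 − (-1.17560e-05)) = 3.88737e-10.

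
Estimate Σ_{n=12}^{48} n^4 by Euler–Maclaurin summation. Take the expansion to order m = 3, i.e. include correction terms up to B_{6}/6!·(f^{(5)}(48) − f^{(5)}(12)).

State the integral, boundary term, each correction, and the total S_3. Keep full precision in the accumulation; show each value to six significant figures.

The integral term ∫_12^48 x^4 dx = 5.09110e+07.
½[f(12) + f(48)] = ½[20736.0 + 5.30842e+06] = 2.66458e+06.
So far: 5.35756e+07.
k=1: B_{2}/(2)! × [f^{(1)}(48) − f^{(1)}(12)] = 1/12 × (442368 − 6912.00) = 36288.0.
After k=1: 5.36119e+07.
k=2: B_{4}/(4)! × [f^{(3)}(48) − f^{(3)}(12)] = −1/720 × (1152.00 − 288.000) = -1.20000.
After k=2: 5.36119e+07.
k=3: B_{6}/(6)! × [f^{(5)}(48) − f^{(5)}(12)] = 1/30240 × (0.00000 − 0.00000) = 0.00000.

S_3 ≈ 5.36119e+07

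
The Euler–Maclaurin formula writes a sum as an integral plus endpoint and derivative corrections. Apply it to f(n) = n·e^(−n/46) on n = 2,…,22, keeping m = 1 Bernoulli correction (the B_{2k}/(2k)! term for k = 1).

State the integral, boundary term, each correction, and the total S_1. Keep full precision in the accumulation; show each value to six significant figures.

The integral term ∫_2^22 x·e^(−x/46) dx = 175.133.
Endpoint term: (f(2) + f(22))/2 = (1.91491 + 13.6369)/2 = 7.77592.
So far: 182.909.
k=1: B_{2}/(2)! × [f^{(1)}(22) − f^{(1)}(2)] = 1/12 × (0.323405 − 0.915825) = -0.0493683.

S_1 ≈ 182.860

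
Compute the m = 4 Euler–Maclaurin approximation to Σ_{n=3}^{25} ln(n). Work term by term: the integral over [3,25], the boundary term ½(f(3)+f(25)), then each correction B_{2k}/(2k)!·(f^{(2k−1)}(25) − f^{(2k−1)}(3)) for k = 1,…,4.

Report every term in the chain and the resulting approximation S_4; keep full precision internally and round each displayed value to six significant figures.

S_4 ≈ 57.3105

Integral: ∫_3^25 ln(x) dx = 55.1761.
Boundary: ½(f(3) + f(25)) = ½(1.09861 + 3.21888) = 2.15874.
Integral + boundary = 57.3348.
Correction k=1: B_{2}/2! · (f^{(1)}(25) − f^{(1)}(3)) = 1/12 · (0.0400000 − 0.333333) = -0.0244444.
Running total after k=1: 57.3104.
Correction k=2: B_{4}/4! · (f^{(3)}(25) − f^{(3)}(3)) = −1/720 · (0.000128000 − 0.0740741) = 0.000102703.
Running total after k=2: 57.3105.
Correction k=3: B_{6}/6! · (f^{(5)}(25) − f^{(5)}(3)) = 1/30240 · (2.45760e-06 − 0.0987654) = -3.26597e-06.
Running total after k=3: 57.3105.
Correction k=4: B_{8}/8! · (f^{(7)}(25) − f^{(7)}(3)) = −1/1209600 · (1.17965e-07 − 0.329218) = 2.72171e-07.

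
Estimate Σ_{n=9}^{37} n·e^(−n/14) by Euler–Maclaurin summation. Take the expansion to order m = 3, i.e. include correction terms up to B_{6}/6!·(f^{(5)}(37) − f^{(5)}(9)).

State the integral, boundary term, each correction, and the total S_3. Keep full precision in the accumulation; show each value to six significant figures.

The integral term ∫_9^37 x·e^(−x/14) dx = 118.497.
Boundary: ½(f(9) + f(37)) = ½(4.73209 + 2.63283) = 3.68246.
So far: 122.180.
Correction k=1: B_{2}/2! · (f^{(1)}(37) − f^{(1)}(9)) = 1/12 · (-0.116902 − 0.187781) = -0.0253903.
Partial sum through k=1: 122.154.
Correction k=2: B_{4}/4! · (f^{(3)}(37) − f^{(3)}(9)) = −1/720 · (0.000129660 − 0.00632325) = 8.60221e-06.
Partial sum through k=2: 122.154.
Correction k=3: B_{6}/6! · (f^{(5)}(37) − f^{(5)}(9)) = 1/30240 · (4.36612e-06 − 5.96349e-05) = -1.82767e-09.

S_3 ≈ 122.154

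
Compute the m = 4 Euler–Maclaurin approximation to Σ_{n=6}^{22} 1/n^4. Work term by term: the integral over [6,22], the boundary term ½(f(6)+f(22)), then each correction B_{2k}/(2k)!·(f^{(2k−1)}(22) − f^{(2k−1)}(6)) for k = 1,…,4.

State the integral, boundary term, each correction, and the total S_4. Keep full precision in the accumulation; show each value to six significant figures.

S_4 ≈ 0.00194207

The integral term ∫_6^22 1/x^4 dx = 0.00151191.
Boundary: ½(f(6) + f(22)) = ½(0.000771605 + 4.26883e-06) = 0.000387937.
Integral + boundary = 0.00189984.
Order-1 term: 1/12 · (-7.76152e-07 − (-0.000514403)) = 4.28023e-05.
Running total after k=1: 0.00194264.
Order-2 term: −1/720 · (-4.81086e-08 − (-0.000428669)) = -5.95307e-07.
Running total after k=2: 0.00194205.
Order-3 term: 1/30240 · (-5.56628e-09 − (-0.000666819)) = 2.20507e-08.
Running total after k=3: 0.00194207.
Order-4 term: −1/1209600 · (-1.03505e-09 − (-0.00166705)) = -1.37818e-09.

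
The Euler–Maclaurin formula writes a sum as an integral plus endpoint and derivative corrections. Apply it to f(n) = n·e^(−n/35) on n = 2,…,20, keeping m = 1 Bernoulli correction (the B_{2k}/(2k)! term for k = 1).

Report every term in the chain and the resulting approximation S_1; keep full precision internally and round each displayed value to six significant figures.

∫_2^20 x·e^(−x/35) dx evaluates to 135.992.
Endpoint term: (f(2) + f(20))/2 = (1.88892 + 11.2944)/2 = 6.59164.
Integral + boundary = 142.584.
k=1: B_{2}/(2)! × [f^{(1)}(20) − f^{(1)}(2)] = 1/12 × (0.242022 − 0.890490) = -0.0540390.

S_1 ≈ 142.530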